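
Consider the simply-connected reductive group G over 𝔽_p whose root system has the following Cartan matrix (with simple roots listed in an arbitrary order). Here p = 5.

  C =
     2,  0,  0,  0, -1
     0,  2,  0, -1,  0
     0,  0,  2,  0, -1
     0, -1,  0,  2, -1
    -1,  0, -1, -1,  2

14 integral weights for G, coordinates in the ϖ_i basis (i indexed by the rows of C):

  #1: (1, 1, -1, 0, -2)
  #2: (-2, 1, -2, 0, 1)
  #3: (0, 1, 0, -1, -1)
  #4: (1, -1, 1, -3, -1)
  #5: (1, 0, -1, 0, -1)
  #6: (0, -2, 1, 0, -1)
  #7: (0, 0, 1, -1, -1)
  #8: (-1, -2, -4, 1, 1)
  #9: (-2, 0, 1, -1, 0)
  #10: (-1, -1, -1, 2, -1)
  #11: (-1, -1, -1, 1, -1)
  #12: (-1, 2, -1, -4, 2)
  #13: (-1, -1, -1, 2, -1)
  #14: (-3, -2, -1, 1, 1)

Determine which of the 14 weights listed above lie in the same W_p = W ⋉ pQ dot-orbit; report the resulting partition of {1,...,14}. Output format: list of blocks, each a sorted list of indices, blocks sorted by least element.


Type D_5, rank 5, |W|=1920; reorder rows/cols to standard.

λ_j+ρ reflected into Ā_5 (⟨·,θ^∨⟩≤5); 5-tuples as given:

    λ_1 → (1, 2, 1, 0, 0)
    λ_2 → (1, 2, 1, 0, 0)
    λ_3 → (1, 2, 1, 0, 0)
    λ_4 → (0, 0, 0, 2, 0)
    λ_5 → (2, 1, 0, 1, 0)
    λ_6 → (1, 1, 2, 0, 0)
    λ_7 → (1, 1, 2, 0, 0)
    λ_8 → (1, 1, 2, 0, 0)
    λ_9 → (1, 1, 2, 0, 0)
    λ_10 → (0, 0, 0, 2, 0)
    λ_11 → (0, 0, 0, 2, 0)
    λ_12 → (0, 0, 0, 2, 0)
    λ_13 → (0, 0, 0, 2, 0)
    λ_14 → (2, 1, 0, 1, 0)

The 14 indices split into 4 linkage classes (same alcove rep ⇔ same W_5-dot-orbit):

[[1, 2, 3], [4, 10, 11, 12, 13], [5, 14], [6, 7, 8, 9]]


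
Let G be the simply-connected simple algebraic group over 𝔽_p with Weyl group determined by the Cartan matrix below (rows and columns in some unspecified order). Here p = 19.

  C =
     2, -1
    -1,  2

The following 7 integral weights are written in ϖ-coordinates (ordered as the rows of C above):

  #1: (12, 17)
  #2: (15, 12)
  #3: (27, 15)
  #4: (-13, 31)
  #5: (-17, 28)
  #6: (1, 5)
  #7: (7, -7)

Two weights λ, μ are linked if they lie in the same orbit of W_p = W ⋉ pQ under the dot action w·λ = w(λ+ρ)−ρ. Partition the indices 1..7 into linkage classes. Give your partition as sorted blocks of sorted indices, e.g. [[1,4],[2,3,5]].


C ↔ A_2 under row/col permutation; |W(A_2)| = 6.

Ā_19 reps of the 7 weights (A_2, coords as presented):

  λ_1+ρ ↦ (1, 6)
  λ_2+ρ ↦ (6, 3)
  λ_3+ρ ↦ (6, 3)
  λ_4+ρ ↦ (1, 6)
  λ_5+ρ ↦ (6, 3)
  λ_6+ρ ↦ (2, 6)
  λ_7+ρ ↦ (2, 6)

The 7 indices split into 3 linkage classes (same alcove rep ⇔ same W_19-dot-orbit):

[[1, 4], [2, 3, 5], [6, 7]]


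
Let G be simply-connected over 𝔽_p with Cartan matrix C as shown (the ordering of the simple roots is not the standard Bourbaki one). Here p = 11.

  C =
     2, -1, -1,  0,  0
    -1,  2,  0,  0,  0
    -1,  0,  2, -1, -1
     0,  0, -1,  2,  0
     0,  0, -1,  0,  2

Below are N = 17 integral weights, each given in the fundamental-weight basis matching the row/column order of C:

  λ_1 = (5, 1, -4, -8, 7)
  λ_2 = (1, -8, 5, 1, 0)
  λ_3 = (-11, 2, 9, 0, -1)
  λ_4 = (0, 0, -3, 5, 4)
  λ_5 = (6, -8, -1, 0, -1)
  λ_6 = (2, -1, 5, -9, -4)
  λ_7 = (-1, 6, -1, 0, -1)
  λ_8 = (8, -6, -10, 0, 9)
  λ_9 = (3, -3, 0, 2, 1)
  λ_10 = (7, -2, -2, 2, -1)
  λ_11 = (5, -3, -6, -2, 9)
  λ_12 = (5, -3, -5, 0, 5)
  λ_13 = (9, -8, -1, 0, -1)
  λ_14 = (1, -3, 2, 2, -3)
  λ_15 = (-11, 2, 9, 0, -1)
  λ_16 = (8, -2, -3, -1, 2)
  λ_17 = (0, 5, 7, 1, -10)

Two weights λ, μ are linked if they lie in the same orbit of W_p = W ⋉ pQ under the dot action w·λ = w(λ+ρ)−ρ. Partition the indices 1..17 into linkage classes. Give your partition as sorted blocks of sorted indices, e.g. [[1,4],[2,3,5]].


Root system D_5: the 5×5 matrix C matches after relabeling.

Each λ_j+ρ reduced to Ā_11; 5-tuples below use C's row order:

  λ_1+ρ ↦ (0, 2, 1, 3, 2);  λ_2+ρ ↦ (1, 1, 0, 2, 1);  λ_3+ρ ↦ (0, 7, 0, 1, 0);  λ_4+ρ ↦ (1, 0, 1, 4, 3);  λ_5+ρ ↦ (0, 7, 0, 1, 0);  λ_6+ρ ↦ (0, 2, 1, 3, 2);  λ_7+ρ ↦ (0, 7, 0, 1, 0);  λ_8+ρ ↦ (1, 0, 1, 4, 3);  λ_9+ρ ↦ (0, 2, 1, 3, 2);  λ_10+ρ ↦ (1, 1, 0, 2, 1);  λ_11+ρ ↦ (1, 0, 1, 4, 3);  λ_12+ρ ↦ (0, 2, 1, 3, 2);  λ_13+ρ ↦ (0, 7, 0, 1, 0);  λ_14+ρ ↦ (0, 2, 1, 3, 2);  λ_15+ρ ↦ (0, 7, 0, 1, 0);  λ_16+ρ ↦ (1, 1, 0, 2, 1);  λ_17+ρ ↦ (1, 0, 1, 4, 3)

The 17 indices split into 4 linkage classes (same alcove rep ⇔ same W_11-dot-orbit):

[[1, 6, 9, 12, 14], [2, 10, 16], [3, 5, 7, 13, 15], [4, 8, 11, 17]]


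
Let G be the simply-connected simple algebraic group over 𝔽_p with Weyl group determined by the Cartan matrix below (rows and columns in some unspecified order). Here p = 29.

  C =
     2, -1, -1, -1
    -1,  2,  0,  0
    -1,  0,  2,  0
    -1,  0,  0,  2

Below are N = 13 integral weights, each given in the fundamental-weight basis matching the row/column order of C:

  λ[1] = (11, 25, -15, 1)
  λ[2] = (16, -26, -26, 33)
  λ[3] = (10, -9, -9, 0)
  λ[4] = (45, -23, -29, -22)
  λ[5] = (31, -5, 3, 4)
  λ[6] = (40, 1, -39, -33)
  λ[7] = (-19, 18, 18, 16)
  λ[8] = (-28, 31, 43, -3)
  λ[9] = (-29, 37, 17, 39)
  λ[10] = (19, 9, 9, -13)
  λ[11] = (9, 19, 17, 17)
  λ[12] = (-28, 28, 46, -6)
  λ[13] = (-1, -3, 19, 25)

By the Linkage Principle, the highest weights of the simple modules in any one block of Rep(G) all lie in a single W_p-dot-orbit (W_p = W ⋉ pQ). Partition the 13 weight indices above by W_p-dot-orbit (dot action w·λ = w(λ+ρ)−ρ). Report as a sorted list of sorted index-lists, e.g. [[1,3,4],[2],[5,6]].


Type D_4, rank 4, |W|=192; reorder rows/cols to standard.

Ā_29 reps of the 13 weights (D_4, coords as presented):

  1: (0, 15, 3, 9)
  2: (1, 3, 3, 4)
  3: (1, 3, 3, 4)
  4: (1, 3, 3, 4)
  5: (1, 3, 3, 4)
  6: (0, 15, 3, 9)
  7: (9, 1, 1, 1)
  8: (0, 15, 3, 9)
  9: (9, 1, 1, 1)
  10: (9, 1, 1, 1)
  11: (9, 1, 1, 1)
  12: (0, 15, 3, 9)
  13: (0, 15, 3, 9)

Linkage partition of the 13 weights (3 classes, p=29):

[[1, 6, 8, 12, 13], [2, 3, 4, 5], [7, 9, 10, 11]]


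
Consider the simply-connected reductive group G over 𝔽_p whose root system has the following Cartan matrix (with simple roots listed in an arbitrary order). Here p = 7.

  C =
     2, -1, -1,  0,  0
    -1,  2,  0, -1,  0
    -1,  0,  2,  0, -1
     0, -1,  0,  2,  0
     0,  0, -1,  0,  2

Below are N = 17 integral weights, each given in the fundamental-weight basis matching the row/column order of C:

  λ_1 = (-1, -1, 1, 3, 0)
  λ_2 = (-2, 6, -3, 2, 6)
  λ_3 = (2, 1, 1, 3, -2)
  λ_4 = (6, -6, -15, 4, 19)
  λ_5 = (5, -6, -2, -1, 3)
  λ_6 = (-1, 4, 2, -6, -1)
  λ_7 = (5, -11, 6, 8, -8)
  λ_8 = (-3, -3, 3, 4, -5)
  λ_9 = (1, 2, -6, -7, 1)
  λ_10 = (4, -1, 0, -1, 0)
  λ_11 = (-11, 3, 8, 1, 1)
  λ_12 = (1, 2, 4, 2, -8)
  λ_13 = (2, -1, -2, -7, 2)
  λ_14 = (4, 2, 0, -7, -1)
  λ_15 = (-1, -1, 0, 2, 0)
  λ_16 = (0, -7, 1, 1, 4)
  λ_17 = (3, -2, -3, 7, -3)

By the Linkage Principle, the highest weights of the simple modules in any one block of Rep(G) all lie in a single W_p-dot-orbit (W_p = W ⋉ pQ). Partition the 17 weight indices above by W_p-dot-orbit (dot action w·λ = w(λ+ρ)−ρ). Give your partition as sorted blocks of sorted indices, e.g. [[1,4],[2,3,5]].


C ↔ A_5 under row/col permutation; |W(A_5)| = 720.

W_7-reps of the 17 weights in Ā_7 (same 5-coord order as C):

  λ_1+ρ ↦ (0, 0, 2, 4, 1) · λ_2+ρ ↦ (0, 0, 2, 4, 1) · λ_3+ρ ↦ (1, 2, 2, 0, 1) · λ_4+ρ ↦ (5, 0, 1, 0, 1) · λ_5+ρ ↦ (0, 0, 1, 3, 1) · λ_6+ρ ↦ (0, 0, 2, 4, 1) · λ_7+ρ ↦ (0, 0, 1, 3, 1) · λ_8+ρ ↦ (2, 0, 2, 1, 0) · λ_9+ρ ↦ (1, 2, 2, 0, 1) · λ_10+ρ ↦ (5, 0, 1, 0, 1) · λ_11+ρ ↦ (1, 2, 2, 0, 1) · λ_12+ρ ↦ (0, 0, 1, 3, 1) · λ_13+ρ ↦ (1, 2, 2, 0, 1) · λ_14+ρ ↦ (1, 3, 1, 1, 1) · λ_15+ρ ↦ (0, 0, 1, 3, 1) · λ_16+ρ ↦ (1, 2, 2, 0, 1) · λ_17+ρ ↦ (0, 0, 1, 3, 1)

Grouping the 17 weights by Ā_7-representative: 6 linkage classes.

[[1, 2, 6], [3, 9, 11, 13, 16], [4, 10], [5, 7, 12, 15, 17], [8], [14]]


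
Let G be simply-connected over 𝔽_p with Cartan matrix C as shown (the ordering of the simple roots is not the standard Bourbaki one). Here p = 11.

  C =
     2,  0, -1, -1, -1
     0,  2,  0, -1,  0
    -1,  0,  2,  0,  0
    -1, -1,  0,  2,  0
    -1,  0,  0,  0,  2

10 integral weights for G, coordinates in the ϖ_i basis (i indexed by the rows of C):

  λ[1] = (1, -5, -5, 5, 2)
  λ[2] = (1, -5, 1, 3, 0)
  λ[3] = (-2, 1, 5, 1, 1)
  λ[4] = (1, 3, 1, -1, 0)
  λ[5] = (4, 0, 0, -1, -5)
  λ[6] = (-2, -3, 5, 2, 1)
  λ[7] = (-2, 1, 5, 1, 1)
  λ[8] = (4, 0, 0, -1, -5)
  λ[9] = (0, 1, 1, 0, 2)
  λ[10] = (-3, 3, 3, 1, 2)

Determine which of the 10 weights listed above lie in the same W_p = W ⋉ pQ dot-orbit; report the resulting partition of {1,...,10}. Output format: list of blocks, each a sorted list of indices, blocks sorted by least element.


Root system D_5: the 5×5 matrix C matches after relabeling.

Each λ_j+ρ reduced to Ā_11; 5-tuples below use C's row order:

  λ_1 → (2, 4, 2, 0, 1) · λ_2 → (2, 4, 2, 0, 1) · λ_3 → (1, 2, 5, 0, 1) · λ_4 → (2, 4, 2, 0, 1) · λ_5 → (1, 1, 1, 0, 4) · λ_6 → (1, 2, 5, 0, 1) · λ_7 → (1, 2, 5, 0, 1) · λ_8 → (1, 1, 1, 0, 4) · λ_9 → (1, 2, 2, 1, 3) · λ_10 → (2, 4, 2, 0, 1)

4 distinct reps among the 10 weights ⇒ 4 W_11-linkage classes:

[[1, 2, 4, 10], [3, 6, 7], [5, 8], [9]]


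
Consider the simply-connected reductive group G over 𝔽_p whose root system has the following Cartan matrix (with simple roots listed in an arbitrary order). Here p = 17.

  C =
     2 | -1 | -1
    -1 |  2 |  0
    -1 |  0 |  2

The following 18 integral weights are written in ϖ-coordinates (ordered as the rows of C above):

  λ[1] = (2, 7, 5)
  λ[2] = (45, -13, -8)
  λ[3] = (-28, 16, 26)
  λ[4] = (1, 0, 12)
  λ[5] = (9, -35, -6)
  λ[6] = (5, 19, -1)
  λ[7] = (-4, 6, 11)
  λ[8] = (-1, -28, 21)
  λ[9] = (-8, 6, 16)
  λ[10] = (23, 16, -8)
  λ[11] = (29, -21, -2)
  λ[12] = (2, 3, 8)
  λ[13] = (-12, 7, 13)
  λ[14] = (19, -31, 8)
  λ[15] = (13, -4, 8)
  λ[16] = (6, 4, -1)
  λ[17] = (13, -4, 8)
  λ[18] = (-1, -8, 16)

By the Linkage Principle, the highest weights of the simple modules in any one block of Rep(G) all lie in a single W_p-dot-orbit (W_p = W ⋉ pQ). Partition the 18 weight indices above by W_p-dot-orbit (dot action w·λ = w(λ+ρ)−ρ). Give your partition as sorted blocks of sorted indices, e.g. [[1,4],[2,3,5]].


Type A_3, rank 3, |W|=24; reorder rows/cols to standard.

Each λ_j+ρ reduced to Ā_17; 3-tuples below use C's row order:

  λ_1 → (3, 8, 6);  λ_2 → (7, 5, 0);  λ_3 → (7, 0, 10);  λ_4 → (2, 1, 13);  λ_5 → (7, 5, 0);  λ_6 → (3, 8, 6);  λ_7 → (3, 4, 9);  λ_8 → (7, 5, 0);  λ_9 → (7, 0, 10);  λ_10 → (7, 0, 10);  λ_11 → (3, 4, 9);  λ_12 → (3, 4, 9);  λ_13 → (8, 3, 3);  λ_14 → (3, 4, 9);  λ_15 → (8, 3, 3);  λ_16 → (7, 5, 0);  λ_17 → (8, 3, 3);  λ_18 → (7, 0, 10)

Linkage partition of the 18 weights (6 classes, p=17):

[[1, 6], [2, 5, 8, 16], [3, 9, 10, 18], [4], [7, 11, 12, 14], [13, 15, 17]]


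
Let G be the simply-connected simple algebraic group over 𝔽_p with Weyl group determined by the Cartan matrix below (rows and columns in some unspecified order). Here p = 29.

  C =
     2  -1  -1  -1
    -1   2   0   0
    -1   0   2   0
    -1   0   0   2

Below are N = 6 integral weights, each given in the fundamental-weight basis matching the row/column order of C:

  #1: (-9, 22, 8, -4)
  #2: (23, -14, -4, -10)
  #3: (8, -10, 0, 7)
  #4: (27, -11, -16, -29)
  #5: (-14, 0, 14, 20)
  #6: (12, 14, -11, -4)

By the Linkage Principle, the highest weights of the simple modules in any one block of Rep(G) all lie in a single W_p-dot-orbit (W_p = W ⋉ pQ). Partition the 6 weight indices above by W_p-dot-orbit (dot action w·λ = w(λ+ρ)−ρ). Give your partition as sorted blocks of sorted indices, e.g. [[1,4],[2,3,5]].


Cartan matrix: type D_4 (|W|=192); un-permuting the 4 rows.

λ_j+ρ reflected into Ā_29 (⟨·,θ^∨⟩≤29); 4-tuples as given:

  λ_1 → (1, 12, 2, 8)
  λ_2 → (1, 12, 2, 8)
  λ_3 → (0, 9, 1, 8)
  λ_4 → (0, 15, 10, 3)
  λ_5 → (1, 12, 2, 8)
  λ_6 → (0, 15, 10, 3)

3 distinct reps among the 6 weights ⇒ 3 W_29-linkage classes:

[[1, 2, 5], [3], [4, 6]]


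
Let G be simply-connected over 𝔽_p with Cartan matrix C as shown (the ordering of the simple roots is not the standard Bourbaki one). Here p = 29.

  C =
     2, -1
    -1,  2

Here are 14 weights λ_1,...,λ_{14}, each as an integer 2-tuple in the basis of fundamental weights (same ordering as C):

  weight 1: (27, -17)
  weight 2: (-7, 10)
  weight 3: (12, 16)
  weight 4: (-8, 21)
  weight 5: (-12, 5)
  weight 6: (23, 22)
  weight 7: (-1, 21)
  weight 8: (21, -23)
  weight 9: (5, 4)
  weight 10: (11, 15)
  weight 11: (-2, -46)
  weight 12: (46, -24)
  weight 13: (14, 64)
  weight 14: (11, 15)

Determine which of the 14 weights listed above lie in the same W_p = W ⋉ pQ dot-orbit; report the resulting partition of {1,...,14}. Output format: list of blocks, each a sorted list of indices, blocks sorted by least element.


Root system A_2: the 2×2 matrix C matches after relabeling.

Alcove-folded reps (p=29, 14 weights, presented ϖ-order):

  λ_1 → (12, 16) · λ_2 → (6, 5) · λ_3 → (12, 16) · λ_4 → (7, 15) · λ_5 → (6, 5) · λ_6 → (6, 5) · λ_7 → (0, 22) · λ_8 → (0, 22) · λ_9 → (6, 5) · λ_10 → (12, 16) · λ_11 → (12, 16) · λ_12 → (6, 5) · λ_13 → (7, 15) · λ_14 → (12, 16)

Partition of {1..14} into 4 W_29-dot-orbits:

[[1, 3, 10, 11, 14], [2, 5, 6, 9, 12], [4, 13], [7, 8]]


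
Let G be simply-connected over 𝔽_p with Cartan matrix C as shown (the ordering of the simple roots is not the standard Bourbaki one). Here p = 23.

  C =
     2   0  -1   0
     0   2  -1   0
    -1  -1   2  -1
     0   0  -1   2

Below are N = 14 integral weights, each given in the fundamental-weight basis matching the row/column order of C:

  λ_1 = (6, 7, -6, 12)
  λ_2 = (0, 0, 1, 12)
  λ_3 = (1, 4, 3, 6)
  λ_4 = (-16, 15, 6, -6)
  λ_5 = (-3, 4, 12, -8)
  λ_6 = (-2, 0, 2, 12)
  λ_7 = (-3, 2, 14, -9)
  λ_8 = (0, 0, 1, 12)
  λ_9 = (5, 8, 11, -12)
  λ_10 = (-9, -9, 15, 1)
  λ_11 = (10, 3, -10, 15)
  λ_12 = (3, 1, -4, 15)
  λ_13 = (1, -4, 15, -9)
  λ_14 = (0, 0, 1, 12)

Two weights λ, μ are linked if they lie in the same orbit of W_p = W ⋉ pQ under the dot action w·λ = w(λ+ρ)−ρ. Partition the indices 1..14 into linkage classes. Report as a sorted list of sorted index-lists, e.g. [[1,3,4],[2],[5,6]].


Root system D_4: the 4×4 matrix C matches after relabeling.

Alcove-folded reps (p=23, 14 weights, presented ϖ-order):

  1: (2, 3, 5, 8) · 2: (1, 1, 2, 13) · 3: (2, 5, 4, 7) · 4: (2, 3, 5, 8) · 5: (2, 5, 4, 7) · 6: (1, 1, 2, 13) · 7: (2, 3, 5, 8) · 8: (1, 1, 2, 13) · 9: (2, 5, 4, 7) · 10: (8, 8, 0, 2) · 11: (2, 5, 4, 7) · 12: (1, 1, 2, 13) · 13: (2, 3, 5, 8) · 14: (1, 1, 2, 13)

The 14 indices split into 4 linkage classes (same alcove rep ⇔ same W_23-dot-orbit):

[[1, 4, 7, 13], [2, 6, 8, 12, 14], [3, 5, 9, 11], [10]]


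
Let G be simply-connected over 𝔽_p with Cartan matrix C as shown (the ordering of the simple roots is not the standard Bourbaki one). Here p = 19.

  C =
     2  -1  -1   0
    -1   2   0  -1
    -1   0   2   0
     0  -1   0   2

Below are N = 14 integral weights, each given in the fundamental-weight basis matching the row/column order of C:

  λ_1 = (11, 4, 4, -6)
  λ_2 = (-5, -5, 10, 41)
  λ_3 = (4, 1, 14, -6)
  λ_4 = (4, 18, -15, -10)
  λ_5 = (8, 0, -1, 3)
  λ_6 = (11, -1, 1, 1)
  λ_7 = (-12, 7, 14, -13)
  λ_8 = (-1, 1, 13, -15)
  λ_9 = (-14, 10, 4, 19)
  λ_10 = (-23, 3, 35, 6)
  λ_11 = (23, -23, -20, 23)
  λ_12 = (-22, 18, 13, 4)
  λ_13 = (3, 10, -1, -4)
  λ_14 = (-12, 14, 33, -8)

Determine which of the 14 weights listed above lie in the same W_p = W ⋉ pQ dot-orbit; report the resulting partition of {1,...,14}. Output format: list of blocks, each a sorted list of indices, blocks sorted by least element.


Cartan matrix: type A_4 (|W|=120); un-permuting the 4 rows.

Alcove-folded reps (p=19, 14 weights, presented ϖ-order):

    λ_1+ρ ↦ (12, 0, 2, 2)
    λ_2+ρ ↦ (4, 8, 0, 3)
    λ_3+ρ ↦ (2, 2, 12, 1)
    λ_4+ρ ↦ (9, 1, 0, 4)
    λ_5+ρ ↦ (9, 1, 0, 4)
    λ_6+ρ ↦ (12, 0, 2, 2)
    λ_7+ρ ↦ (4, 8, 0, 3)
    λ_8+ρ ↦ (12, 0, 2, 2)
    λ_9+ρ ↦ (1, 1, 3, 6)
    λ_10+ρ ↦ (1, 1, 3, 6)
    λ_11+ρ ↦ (12, 0, 2, 2)
    λ_12+ρ ↦ (12, 0, 2, 2)
    λ_13+ρ ↦ (4, 8, 0, 3)
    λ_14+ρ ↦ (4, 8, 0, 3)

5 distinct reps among the 14 weights ⇒ 5 W_19-linkage classes:

[[1, 6, 8, 11, 12], [2, 7, 13, 14], [3], [4, 5], [9, 10]]


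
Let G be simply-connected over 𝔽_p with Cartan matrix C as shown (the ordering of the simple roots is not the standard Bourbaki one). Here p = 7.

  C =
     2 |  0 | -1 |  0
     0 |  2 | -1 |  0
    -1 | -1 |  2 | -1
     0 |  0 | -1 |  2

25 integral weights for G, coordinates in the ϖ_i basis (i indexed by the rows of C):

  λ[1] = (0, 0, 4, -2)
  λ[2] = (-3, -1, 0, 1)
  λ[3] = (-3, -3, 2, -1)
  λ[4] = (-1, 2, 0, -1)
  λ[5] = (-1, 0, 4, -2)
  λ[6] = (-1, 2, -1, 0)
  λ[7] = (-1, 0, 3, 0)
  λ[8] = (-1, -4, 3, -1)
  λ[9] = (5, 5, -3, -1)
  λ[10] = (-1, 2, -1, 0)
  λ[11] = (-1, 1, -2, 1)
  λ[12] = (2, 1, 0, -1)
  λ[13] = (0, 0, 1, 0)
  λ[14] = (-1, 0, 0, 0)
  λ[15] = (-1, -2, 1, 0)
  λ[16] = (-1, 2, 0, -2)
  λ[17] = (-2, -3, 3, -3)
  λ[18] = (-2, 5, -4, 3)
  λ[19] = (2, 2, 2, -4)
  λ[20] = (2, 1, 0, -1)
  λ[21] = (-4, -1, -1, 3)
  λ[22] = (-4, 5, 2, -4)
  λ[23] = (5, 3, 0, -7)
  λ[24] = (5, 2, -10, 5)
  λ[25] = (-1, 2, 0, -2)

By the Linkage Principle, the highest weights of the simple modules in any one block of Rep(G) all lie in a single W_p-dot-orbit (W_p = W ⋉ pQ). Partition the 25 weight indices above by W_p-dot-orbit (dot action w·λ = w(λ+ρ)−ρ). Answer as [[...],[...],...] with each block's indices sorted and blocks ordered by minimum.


Root system D_4: the 4×4 matrix C matches after relabeling.

Folding the 25 weights λ_j+ρ into Ā_7 (reps in the given 4-coord order):

  1: (1, 1, 0, 1)
  2: (1, 1, 0, 1)
  3: (1, 1, 0, 1)
  4: (0, 3, 1, 0)
  5: (0, 1, 1, 1)
  6: (0, 3, 0, 1)
  7: (0, 1, 1, 1)
  8: (0, 3, 1, 0)
  9: (1, 1, 2, 1)
  10: (0, 3, 0, 1)
  11: (1, 1, 0, 1)
  12: (3, 2, 1, 0)
  13: (1, 1, 2, 1)
  14: (0, 1, 1, 1)
  15: (0, 1, 1, 1)
  16: (0, 3, 0, 1)
  17: (0, 1, 1, 1)
  18: (3, 2, 1, 0)
  19: (1, 1, 2, 1)
  20: (3, 2, 1, 0)
  21: (0, 3, 0, 1)
  22: (0, 3, 1, 0)
  23: (1, 1, 0, 1)
  24: (0, 3, 1, 0)
  25: (0, 3, 0, 1)

These 25 weights hit 6 W_7-dot-orbits; sizes (5, 4, 5, 5, 3, 3):

[[1, 2, 3, 11, 23], [4, 8, 22, 24], [5, 7, 14, 15, 17], [6, 10, 16, 21, 25], [9, 13, 19], [12, 18, 20]]


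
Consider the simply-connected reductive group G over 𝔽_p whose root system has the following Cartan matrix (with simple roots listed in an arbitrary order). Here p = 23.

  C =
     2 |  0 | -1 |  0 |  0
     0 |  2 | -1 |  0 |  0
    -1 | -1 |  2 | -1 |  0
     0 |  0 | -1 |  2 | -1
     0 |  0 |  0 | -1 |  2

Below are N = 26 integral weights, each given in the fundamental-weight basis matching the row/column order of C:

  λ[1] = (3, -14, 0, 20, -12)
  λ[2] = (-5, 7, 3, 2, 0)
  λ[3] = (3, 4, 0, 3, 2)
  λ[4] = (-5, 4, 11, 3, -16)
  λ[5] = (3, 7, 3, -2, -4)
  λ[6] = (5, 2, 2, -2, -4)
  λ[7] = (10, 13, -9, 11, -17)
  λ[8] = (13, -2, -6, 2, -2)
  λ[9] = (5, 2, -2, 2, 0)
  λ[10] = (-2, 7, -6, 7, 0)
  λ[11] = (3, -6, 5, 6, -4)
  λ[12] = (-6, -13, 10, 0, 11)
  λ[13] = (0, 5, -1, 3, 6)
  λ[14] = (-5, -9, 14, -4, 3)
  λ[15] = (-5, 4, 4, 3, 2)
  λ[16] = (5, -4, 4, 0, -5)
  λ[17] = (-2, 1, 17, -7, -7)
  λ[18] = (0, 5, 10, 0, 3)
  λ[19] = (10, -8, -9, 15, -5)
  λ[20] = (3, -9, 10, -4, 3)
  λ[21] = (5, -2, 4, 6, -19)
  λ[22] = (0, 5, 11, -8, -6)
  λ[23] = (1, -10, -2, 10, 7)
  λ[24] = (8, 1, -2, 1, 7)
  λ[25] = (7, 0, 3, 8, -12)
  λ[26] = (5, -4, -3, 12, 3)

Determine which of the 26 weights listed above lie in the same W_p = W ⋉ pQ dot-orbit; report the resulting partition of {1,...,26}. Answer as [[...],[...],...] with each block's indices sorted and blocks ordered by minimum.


Root system D_5: the 5×5 matrix C matches after relabeling.

Folding the 26 weights λ_j+ρ into Ā_23 (reps in the given 5-coord order):

  [1] (8, 1, 1, 1, 8)
  [2] (4, 8, 0, 3, 1)
  [3] (4, 5, 1, 4, 3)
  [4] (1, 2, 3, 2, 4)
  [5] (4, 8, 0, 3, 1)
  [6] (5, 2, 1, 2, 1)
  [7] (1, 2, 3, 2, 4)
  [8] (5, 2, 1, 2, 1)
  [9] (5, 2, 1, 2, 1)
  [10] (5, 2, 1, 2, 1)
  [11] (4, 5, 1, 4, 3)
  [12] (1, 6, 0, 4, 7)
  [13] (1, 6, 0, 4, 7)
  [14] (4, 8, 0, 3, 1)
  [15] (4, 5, 1, 4, 3)
  [16] (5, 2, 1, 2, 1)
  [17] (1, 2, 3, 2, 4)
  [18] (1, 6, 0, 4, 7)
  [19] (4, 8, 0, 3, 1)
  [20] (4, 8, 0, 3, 1)
  [21] (1, 6, 0, 4, 7)
  [22] (1, 6, 0, 4, 7)
  [23] (8, 1, 1, 1, 8)
  [24] (8, 1, 1, 1, 8)
  [25] (8, 1, 1, 1, 8)
  [26] (1, 2, 3, 2, 4)

The 26 indices split into 6 linkage classes (same alcove rep ⇔ same W_23-dot-orbit):

[[1, 23, 24, 25], [2, 5, 14, 19, 20], [3, 11, 15], [4, 7, 17, 26], [6, 8, 9, 10, 16], [12, 13, 18, 21, 22]]


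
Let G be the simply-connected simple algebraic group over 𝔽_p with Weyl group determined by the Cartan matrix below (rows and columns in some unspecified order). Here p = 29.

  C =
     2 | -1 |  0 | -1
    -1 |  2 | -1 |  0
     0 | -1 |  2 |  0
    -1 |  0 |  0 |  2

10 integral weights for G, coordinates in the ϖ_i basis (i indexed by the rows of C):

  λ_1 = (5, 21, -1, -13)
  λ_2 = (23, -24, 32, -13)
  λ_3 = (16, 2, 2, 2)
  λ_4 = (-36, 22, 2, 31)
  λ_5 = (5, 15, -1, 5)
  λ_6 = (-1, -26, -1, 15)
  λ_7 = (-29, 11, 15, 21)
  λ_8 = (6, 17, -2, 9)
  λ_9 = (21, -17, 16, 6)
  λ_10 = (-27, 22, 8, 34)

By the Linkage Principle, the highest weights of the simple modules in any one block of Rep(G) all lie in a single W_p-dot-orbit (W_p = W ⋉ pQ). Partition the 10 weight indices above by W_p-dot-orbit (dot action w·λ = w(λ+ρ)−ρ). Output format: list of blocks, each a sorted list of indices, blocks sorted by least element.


Root system A_4: the 4×4 matrix C matches after relabeling.

Each λ_j+ρ reduced to Ā_29; 4-tuples below use C's row order:

  λ_1+ρ ↦ (6, 16, 0, 6);  λ_2+ρ ↦ (7, 12, 5, 4);  λ_3+ρ ↦ (17, 3, 3, 3);  λ_4+ρ ↦ (17, 3, 3, 3);  λ_5+ρ ↦ (6, 16, 0, 6);  λ_6+ρ ↦ (9, 16, 0, 0);  λ_7+ρ ↦ (6, 16, 0, 6);  λ_8+ρ ↦ (7, 12, 5, 4);  λ_9+ρ ↦ (6, 16, 0, 6);  λ_10+ρ ↦ (17, 3, 3, 3)

Grouping the 10 weights by Ā_29-representative: 4 linkage classes.

[[1, 5, 7, 9], [2, 8], [3, 4, 10], [6]]


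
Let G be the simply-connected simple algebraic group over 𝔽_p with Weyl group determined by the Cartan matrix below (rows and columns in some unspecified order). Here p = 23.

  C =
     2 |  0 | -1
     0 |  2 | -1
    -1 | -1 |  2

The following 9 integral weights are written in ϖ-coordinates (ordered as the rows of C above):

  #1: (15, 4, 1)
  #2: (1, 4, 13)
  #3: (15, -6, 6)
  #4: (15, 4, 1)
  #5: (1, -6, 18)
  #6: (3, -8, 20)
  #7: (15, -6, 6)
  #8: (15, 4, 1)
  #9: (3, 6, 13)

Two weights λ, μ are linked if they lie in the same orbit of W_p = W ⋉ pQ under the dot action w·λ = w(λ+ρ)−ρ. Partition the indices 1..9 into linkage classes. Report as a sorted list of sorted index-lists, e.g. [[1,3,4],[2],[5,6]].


C ↔ A_3 under row/col permutation; |W(A_3)| = 24.

Alcove-folded reps (p=23, 9 weights, presented ϖ-order):

    1: (16, 5, 2)
    2: (2, 5, 14)
    3: (16, 5, 2)
    4: (16, 5, 2)
    5: (2, 5, 14)
    6: (2, 5, 14)
    7: (16, 5, 2)
    8: (16, 5, 2)
    9: (2, 5, 14)

These 9 weights hit 2 W_23-dot-orbits; sizes (5, 4):

[[1, 3, 4, 7, 8], [2, 5, 6, 9]]


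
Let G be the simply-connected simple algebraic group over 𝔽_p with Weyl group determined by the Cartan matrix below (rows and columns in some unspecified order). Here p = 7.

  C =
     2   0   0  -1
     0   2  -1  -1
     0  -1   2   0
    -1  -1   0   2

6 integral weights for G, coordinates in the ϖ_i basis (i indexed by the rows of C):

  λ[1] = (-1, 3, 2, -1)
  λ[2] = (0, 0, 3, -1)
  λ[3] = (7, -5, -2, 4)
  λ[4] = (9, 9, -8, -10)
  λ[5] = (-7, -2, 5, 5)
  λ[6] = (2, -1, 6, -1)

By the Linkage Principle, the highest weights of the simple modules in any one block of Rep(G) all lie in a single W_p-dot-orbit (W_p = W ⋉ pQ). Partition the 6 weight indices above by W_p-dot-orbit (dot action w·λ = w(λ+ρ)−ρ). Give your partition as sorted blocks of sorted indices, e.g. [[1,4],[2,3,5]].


C ↔ A_4 under row/col permutation; |W(A_4)| = 120.

Alcove-folded reps (p=7, 6 weights, presented ϖ-order):

    1: (0, 4, 3, 0)
    2: (1, 1, 4, 0)
    3: (1, 0, 1, 1)
    4: (1, 3, 1, 0)
    5: (1, 0, 1, 1)
    6: (0, 0, 4, 0)

5 distinct reps among the 6 weights ⇒ 5 W_7-linkage classes:

[[1], [2], [3, 5], [4], [6]]


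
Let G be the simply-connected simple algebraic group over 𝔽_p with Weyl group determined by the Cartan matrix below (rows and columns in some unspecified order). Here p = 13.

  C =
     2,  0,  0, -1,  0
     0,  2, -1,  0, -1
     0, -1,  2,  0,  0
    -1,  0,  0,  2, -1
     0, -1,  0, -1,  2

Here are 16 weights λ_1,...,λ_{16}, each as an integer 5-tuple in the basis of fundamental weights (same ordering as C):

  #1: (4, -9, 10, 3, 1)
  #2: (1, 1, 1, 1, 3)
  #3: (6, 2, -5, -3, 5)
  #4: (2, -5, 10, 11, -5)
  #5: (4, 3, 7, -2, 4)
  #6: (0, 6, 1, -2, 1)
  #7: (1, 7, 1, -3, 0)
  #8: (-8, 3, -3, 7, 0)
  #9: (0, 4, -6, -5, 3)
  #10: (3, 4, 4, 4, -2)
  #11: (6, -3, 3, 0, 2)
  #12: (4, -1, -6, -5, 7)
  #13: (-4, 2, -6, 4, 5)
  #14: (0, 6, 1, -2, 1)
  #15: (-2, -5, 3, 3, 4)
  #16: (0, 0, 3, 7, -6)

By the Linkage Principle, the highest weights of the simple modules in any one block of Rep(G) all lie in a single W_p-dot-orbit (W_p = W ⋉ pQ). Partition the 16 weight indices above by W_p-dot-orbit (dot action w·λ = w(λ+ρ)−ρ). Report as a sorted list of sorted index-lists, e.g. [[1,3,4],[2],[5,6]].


Cartan matrix: type A_5 (|W|=720); un-permuting the 5 rows.

W_13-reps of the 16 weights in Ā_13 (same 5-coord order as C):

  1: (2, 2, 2, 2, 4) · 2: (2, 2, 2, 2, 4) · 3: (4, 1, 2, 2, 3) · 4: (2, 2, 2, 2, 4) · 5: (1, 4, 0, 3, 1) · 6: (0, 7, 2, 1, 1) · 7: (0, 7, 2, 1, 1) · 8: (7, 2, 2, 1, 1) · 9: (3, 0, 5, 1, 0) · 10: (1, 4, 0, 3, 1) · 11: (7, 2, 2, 1, 1) · 12: (1, 4, 0, 3, 1) · 13: (2, 2, 2, 2, 4) · 14: (0, 7, 2, 1, 1) · 15: (1, 4, 0, 3, 1) · 16: (1, 4, 0, 3, 1)

Grouping the 16 weights by Ā_13-representative: 6 linkage classes.

[[1, 2, 4, 13], [3], [5, 10, 12, 15, 16], [6, 7, 14], [8, 11], [9]]


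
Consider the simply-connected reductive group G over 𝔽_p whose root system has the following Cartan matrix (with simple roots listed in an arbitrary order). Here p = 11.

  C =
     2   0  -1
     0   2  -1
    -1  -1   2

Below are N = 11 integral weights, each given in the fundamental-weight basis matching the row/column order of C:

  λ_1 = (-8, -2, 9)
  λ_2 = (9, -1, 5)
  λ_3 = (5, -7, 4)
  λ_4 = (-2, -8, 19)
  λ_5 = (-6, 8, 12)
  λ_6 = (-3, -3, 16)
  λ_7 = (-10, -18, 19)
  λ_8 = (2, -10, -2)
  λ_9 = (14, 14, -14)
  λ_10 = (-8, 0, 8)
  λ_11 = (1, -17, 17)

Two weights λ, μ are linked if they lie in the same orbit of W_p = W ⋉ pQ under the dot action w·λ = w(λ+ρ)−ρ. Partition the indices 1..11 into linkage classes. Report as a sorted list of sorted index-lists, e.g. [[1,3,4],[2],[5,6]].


Type A_3, rank 3, |W|=24; reorder rows/cols to standard.

Each λ_j+ρ reduced to Ā_11; 3-tuples below use C's row order:

  1: (7, 1, 2) · 2: (5, 5, 1) · 3: (5, 5, 1) · 4: (7, 1, 2) · 5: (6, 2, 0) · 6: (2, 2, 5) · 7: (6, 2, 0) · 8: (7, 1, 2) · 9: (2, 2, 5) · 10: (7, 1, 2) · 11: (2, 2, 5)

The 11 indices split into 4 linkage classes (same alcove rep ⇔ same W_11-dot-orbit):

[[1, 4, 8, 10], [2, 3], [5, 7], [6, 9, 11]]


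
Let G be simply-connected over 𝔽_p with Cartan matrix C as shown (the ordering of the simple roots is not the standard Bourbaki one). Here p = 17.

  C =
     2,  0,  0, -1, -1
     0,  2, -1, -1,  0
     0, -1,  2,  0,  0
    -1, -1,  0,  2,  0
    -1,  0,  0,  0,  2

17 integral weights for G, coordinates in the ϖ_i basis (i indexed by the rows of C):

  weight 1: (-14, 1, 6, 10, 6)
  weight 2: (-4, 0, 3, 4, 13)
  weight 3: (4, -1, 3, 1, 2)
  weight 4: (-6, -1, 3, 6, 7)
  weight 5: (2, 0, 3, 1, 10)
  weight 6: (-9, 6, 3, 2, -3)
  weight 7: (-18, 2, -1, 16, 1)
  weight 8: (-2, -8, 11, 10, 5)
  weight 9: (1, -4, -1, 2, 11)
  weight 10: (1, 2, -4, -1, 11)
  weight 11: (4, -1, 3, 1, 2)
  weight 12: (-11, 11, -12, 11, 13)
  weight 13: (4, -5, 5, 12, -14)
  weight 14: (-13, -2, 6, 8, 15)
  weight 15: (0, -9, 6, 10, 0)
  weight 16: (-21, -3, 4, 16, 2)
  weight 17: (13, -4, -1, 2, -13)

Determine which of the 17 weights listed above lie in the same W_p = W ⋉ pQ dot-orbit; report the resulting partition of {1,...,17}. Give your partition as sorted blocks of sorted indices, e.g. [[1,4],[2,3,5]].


Cartan matrix: type A_5 (|W|=720); un-permuting the 5 rows.

W_17-reps of the 17 weights in Ā_17 (same 5-coord order as C):

  λ_1 → (5, 0, 4, 2, 3) · λ_2 → (3, 1, 0, 2, 7) · λ_3 → (5, 0, 4, 2, 3) · λ_4 → (5, 0, 4, 2, 3) · λ_5 → (3, 1, 0, 2, 7) · λ_6 → (5, 0, 4, 2, 3) · λ_7 → (2, 0, 3, 0, 12) · λ_8 → (1, 7, 1, 3, 1) · λ_9 → (2, 0, 3, 0, 12) · λ_10 → (2, 0, 3, 0, 12) · λ_11 → (5, 0, 4, 2, 3) · λ_12 → (3, 1, 0, 2, 7) · λ_13 → (8, 3, 1, 1, 2) · λ_14 → (8, 3, 1, 1, 2) · λ_15 → (1, 7, 1, 3, 1) · λ_16 → (2, 0, 3, 0, 12) · λ_17 → (2, 0, 3, 0, 12)

Linkage partition of the 17 weights (5 classes, p=17):

[[1, 3, 4, 6, 11], [2, 5, 12], [7, 9, 10, 16, 17], [8, 15], [13, 14]]


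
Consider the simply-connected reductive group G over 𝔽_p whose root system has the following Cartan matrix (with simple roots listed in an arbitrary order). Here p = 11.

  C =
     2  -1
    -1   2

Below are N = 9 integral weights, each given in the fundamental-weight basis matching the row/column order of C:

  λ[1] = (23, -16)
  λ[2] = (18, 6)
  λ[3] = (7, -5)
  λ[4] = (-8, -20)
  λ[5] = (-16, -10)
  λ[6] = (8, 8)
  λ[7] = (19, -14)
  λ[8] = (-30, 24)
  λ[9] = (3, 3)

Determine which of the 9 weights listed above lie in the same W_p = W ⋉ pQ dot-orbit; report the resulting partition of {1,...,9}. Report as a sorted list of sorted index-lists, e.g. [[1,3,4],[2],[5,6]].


Dynkin diagram of C (from the 2 off-diagonal −1 entries): A_2.

Alcove-folded reps (p=11, 9 weights, presented ϖ-order):

  1: (2, 2)
  2: (4, 4)
  3: (4, 4)
  4: (4, 4)
  5: (2, 2)
  6: (2, 2)
  7: (2, 2)
  8: (4, 4)
  9: (4, 4)

Linkage partition of the 9 weights (2 classes, p=11):

[[1, 5, 6, 7], [2, 3, 4, 8, 9]]


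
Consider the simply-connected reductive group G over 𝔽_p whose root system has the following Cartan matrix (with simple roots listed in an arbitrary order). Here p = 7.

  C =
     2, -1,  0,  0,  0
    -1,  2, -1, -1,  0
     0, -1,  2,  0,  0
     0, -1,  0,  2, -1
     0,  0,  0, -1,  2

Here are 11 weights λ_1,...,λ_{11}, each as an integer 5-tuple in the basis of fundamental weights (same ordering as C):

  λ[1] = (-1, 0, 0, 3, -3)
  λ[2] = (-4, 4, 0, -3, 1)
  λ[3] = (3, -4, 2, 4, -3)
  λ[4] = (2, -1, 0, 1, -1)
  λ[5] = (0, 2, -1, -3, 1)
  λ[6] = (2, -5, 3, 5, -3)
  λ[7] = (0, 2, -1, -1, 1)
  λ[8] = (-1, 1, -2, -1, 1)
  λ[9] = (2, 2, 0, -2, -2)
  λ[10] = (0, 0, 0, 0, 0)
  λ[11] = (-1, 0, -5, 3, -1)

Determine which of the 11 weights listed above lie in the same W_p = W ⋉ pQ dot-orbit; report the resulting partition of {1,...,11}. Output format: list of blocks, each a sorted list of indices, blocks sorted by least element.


D_5 Cartan matrix, 5 simple roots permuted; ρ=(1,1,1,1,1).

W_7-reps of the 11 weights in Ā_7 (same 5-coord order as C):

  λ_1+ρ ↦ (0, 1, 1, 0, 2) · λ_2+ρ ↦ (3, 0, 1, 1, 0) · λ_3+ρ ↦ (1, 1, 0, 2, 0) · λ_4+ρ ↦ (3, 0, 1, 1, 0) · λ_5+ρ ↦ (1, 1, 0, 2, 0) · λ_6+ρ ↦ (1, 1, 0, 2, 0) · λ_7+ρ ↦ (1, 1, 0, 2, 0) · λ_8+ρ ↦ (0, 1, 1, 0, 2) · λ_9+ρ ↦ (3, 0, 1, 1, 0) · λ_10+ρ ↦ (1, 1, 1, 1, 1) · λ_11+ρ ↦ (3, 0, 1, 1, 0)

Grouping the 11 weights by Ā_7-representative: 4 linkage classes.

[[1, 8], [2, 4, 9, 11], [3, 5, 6, 7], [10]]


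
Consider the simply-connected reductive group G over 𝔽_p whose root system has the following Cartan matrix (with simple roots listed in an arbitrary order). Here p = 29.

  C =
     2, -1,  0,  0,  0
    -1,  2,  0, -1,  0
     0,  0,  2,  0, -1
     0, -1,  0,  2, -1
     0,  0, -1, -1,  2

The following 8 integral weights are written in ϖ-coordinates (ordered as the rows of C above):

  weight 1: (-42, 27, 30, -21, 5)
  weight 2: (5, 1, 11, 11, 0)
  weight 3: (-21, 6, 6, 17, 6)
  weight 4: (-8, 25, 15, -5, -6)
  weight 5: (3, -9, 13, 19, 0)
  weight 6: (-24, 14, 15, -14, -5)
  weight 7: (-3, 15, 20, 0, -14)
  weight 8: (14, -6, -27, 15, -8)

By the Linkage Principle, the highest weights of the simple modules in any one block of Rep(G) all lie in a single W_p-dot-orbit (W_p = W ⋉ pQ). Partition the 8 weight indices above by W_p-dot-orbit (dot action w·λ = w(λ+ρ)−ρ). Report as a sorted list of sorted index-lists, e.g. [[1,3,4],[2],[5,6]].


Type A_5, rank 5, |W|=720; reorder rows/cols to standard.

Each λ_j+ρ reduced to Ā_29; 5-tuples below use C's row order:

  λ_1+ρ ↦ (2, 2, 8, 12, 1);  λ_2+ρ ↦ (2, 2, 8, 12, 1);  λ_3+ρ ↦ (3, 10, 3, 5, 4);  λ_4+ρ ↦ (3, 10, 3, 5, 4);  λ_5+ρ ↦ (2, 2, 8, 12, 1);  λ_6+ρ ↦ (2, 2, 8, 12, 1);  λ_7+ρ ↦ (2, 2, 8, 12, 1);  λ_8+ρ ↦ (3, 10, 3, 5, 4)

2 distinct reps among the 8 weights ⇒ 2 W_29-linkage classes:

[[1, 2, 5, 6, 7], [3, 4, 8]]


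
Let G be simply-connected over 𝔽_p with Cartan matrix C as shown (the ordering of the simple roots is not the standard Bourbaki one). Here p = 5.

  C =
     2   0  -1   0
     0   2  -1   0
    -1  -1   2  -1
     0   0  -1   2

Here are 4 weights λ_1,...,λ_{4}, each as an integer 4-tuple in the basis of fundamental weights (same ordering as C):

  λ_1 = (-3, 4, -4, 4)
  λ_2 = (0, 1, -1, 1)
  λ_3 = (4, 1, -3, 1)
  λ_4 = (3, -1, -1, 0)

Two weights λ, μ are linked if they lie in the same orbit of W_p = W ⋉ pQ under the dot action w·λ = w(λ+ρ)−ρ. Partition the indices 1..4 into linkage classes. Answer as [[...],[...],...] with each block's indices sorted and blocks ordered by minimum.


Cartan matrix: type D_4 (|W|=192); un-permuting the 4 rows.

Folding the 4 weights λ_j+ρ into Ā_5 (reps in the given 4-coord order):

    [1] (3, 0, 0, 0)
    [2] (1, 2, 0, 2)
    [3] (3, 0, 0, 0)
    [4] (4, 0, 0, 1)

These 4 weights hit 3 W_5-dot-orbits; sizes (2, 1, 1):

[[1, 3], [2], [4]]


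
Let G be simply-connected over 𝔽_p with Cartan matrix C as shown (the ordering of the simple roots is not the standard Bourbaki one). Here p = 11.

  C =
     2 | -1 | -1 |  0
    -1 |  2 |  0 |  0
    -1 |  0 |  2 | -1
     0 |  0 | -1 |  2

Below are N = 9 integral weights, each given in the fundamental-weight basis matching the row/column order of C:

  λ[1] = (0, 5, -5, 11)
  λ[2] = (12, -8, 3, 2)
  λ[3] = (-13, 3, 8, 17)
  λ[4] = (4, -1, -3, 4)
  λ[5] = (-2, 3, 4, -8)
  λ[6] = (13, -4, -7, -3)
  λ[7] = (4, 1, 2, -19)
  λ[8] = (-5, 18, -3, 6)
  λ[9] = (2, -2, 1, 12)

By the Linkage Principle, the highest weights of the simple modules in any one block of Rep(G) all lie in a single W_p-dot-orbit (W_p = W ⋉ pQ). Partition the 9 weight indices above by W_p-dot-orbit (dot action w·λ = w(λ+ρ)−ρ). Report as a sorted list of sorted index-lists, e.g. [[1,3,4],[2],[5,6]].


Dynkin diagram of C (from the 6 off-diagonal −1 entries): A_4.

Each λ_j+ρ reduced to Ā_11; 4-tuples below use C's row order:

  λ_1 → (2, 1, 1, 4);  λ_2 → (2, 2, 2, 4);  λ_3 → (2, 1, 1, 4);  λ_4 → (3, 0, 2, 3);  λ_5 → (2, 1, 1, 4);  λ_6 → (3, 0, 2, 3);  λ_7 → (2, 1, 1, 4);  λ_8 → (2, 2, 2, 4);  λ_9 → (2, 2, 2, 4)

3 distinct reps among the 9 weights ⇒ 3 W_11-linkage classes:

[[1, 3, 5, 7], [2, 8, 9], [4, 6]]


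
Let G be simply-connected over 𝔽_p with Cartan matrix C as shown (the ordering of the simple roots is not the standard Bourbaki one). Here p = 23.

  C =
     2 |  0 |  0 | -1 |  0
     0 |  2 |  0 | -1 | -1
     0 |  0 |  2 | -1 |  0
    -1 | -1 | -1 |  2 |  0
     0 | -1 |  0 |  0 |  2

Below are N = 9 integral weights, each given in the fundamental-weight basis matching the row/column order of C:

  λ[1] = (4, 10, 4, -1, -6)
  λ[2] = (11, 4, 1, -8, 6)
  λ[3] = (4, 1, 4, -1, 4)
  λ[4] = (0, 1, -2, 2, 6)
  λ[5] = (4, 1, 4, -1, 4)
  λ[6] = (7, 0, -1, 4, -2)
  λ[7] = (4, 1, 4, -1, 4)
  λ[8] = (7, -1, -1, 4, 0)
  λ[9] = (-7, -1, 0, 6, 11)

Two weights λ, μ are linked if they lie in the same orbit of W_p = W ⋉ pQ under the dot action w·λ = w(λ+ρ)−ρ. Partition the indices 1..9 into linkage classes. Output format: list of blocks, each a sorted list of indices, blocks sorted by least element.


Type D_5, rank 5, |W|=1920; reorder rows/cols to standard.

λ_j+ρ reflected into Ā_23 (⟨·,θ^∨⟩≤23); 5-tuples as given:

  λ_1+ρ ↦ (5, 2, 5, 0, 5) · λ_2+ρ ↦ (5, 2, 5, 0, 5) · λ_3+ρ ↦ (5, 2, 5, 0, 5) · λ_4+ρ ↦ (1, 2, 1, 2, 7) · λ_5+ρ ↦ (5, 2, 5, 0, 5) · λ_6+ρ ↦ (8, 0, 0, 5, 1) · λ_7+ρ ↦ (5, 2, 5, 0, 5) · λ_8+ρ ↦ (8, 0, 0, 5, 1) · λ_9+ρ ↦ (6, 0, 1, 1, 12)

Partition of {1..9} into 4 W_23-dot-orbits:

[[1, 2, 3, 5, 7], [4], [6, 8], [9]]


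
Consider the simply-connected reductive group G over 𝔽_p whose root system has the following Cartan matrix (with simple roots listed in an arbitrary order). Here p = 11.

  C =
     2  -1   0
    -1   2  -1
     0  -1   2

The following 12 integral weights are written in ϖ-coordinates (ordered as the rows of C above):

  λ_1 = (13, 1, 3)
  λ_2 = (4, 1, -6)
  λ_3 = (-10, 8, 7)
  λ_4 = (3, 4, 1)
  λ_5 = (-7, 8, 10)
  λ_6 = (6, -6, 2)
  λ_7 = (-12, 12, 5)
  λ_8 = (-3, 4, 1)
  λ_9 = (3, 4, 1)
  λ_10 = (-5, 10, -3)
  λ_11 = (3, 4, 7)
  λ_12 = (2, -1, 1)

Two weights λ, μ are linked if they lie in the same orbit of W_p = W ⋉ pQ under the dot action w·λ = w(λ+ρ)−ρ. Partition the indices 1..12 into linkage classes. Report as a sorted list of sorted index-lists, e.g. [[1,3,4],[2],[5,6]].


Dynkin diagram of C (from the 4 off-diagonal −1 entries): A_3.

Ā_11 reps of the 12 weights (A_3, coords as presented):

  1: (2, 3, 2);  2: (2, 3, 2);  3: (3, 0, 2);  4: (4, 5, 2);  5: (3, 0, 2);  6: (2, 3, 2);  7: (3, 0, 2);  8: (2, 3, 2);  9: (4, 5, 2);  10: (4, 5, 2);  11: (2, 3, 2);  12: (3, 0, 2)

Grouping the 12 weights by Ā_11-representative: 3 linkage classes.

[[1, 2, 6, 8, 11], [3, 5, 7, 12], [4, 9, 10]]


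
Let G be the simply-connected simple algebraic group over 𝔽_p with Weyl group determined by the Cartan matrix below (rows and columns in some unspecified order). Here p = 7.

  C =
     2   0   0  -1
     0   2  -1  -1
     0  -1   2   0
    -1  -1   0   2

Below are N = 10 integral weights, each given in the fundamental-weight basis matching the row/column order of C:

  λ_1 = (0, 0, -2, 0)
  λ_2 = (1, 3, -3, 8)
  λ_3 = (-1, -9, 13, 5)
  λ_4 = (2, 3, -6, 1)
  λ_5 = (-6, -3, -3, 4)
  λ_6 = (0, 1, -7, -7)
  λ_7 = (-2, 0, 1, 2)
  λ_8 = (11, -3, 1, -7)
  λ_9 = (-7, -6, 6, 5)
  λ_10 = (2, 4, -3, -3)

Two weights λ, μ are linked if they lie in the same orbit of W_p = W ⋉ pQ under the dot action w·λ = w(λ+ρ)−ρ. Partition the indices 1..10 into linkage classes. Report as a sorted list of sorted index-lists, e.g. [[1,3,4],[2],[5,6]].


Dynkin diagram of C (from the 6 off-diagonal −1 entries): A_4.

Alcove-folded reps (p=7, 10 weights, presented ϖ-order):

  λ_1+ρ ↦ (1, 0, 1, 1)
  λ_2+ρ ↦ (1, 1, 2, 1)
  λ_3+ρ ↦ (0, 0, 1, 5)
  λ_4+ρ ↦ (1, 1, 2, 1)
  λ_5+ρ ↦ (1, 2, 0, 2)
  λ_6+ρ ↦ (1, 1, 2, 2)
  λ_7+ρ ↦ (1, 1, 2, 2)
  λ_8+ρ ↦ (1, 0, 1, 1)
  λ_9+ρ ↦ (0, 0, 1, 5)
  λ_10+ρ ↦ (1, 1, 2, 2)

Grouping the 10 weights by Ā_7-representative: 5 linkage classes.

[[1, 8], [2, 4], [3, 9], [5], [6, 7, 10]]


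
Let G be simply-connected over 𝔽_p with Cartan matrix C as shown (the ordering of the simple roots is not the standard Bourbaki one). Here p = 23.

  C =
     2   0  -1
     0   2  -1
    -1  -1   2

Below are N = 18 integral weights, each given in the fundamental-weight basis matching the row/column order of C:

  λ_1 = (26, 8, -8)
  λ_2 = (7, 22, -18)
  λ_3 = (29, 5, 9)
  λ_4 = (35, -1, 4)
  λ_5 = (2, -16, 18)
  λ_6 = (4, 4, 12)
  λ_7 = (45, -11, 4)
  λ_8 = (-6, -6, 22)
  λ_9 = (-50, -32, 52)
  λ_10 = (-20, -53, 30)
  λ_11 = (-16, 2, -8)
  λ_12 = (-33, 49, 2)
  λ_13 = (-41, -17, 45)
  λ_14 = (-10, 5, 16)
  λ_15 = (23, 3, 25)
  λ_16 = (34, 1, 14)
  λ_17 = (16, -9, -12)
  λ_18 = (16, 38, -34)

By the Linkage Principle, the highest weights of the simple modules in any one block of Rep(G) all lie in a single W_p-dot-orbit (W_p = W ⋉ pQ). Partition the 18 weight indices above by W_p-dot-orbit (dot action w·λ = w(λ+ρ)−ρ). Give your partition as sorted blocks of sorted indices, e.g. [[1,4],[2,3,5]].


Dynkin diagram of C (from the 4 off-diagonal −1 entries): A_3.

Alcove-folded reps (p=23, 18 weights, presented ϖ-order):

  1: (14, 4, 3);  2: (9, 6, 8);  3: (0, 10, 7);  4: (5, 5, 13);  5: (3, 15, 4);  6: (5, 5, 13);  7: (5, 5, 13);  8: (5, 5, 13);  9: (3, 15, 4);  10: (2, 11, 6);  11: (3, 15, 4);  12: (14, 4, 3);  13: (0, 10, 7);  14: (9, 6, 8);  15: (3, 15, 4);  16: (2, 11, 6);  17: (2, 11, 6);  18: (0, 10, 7)

6 distinct reps among the 18 weights ⇒ 6 W_23-linkage classes:

[[1, 12], [2, 14], [3, 13, 18], [4, 6, 7, 8], [5, 9, 11, 15], [10, 16, 17]]
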